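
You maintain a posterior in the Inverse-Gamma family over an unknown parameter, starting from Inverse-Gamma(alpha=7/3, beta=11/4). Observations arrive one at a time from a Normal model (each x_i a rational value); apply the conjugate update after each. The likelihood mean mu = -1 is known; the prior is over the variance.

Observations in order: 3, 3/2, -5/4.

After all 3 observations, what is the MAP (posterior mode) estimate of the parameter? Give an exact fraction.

1335/464

obs 1: x=3 → posterior Inverse-Gamma(17/6, 43/4)
obs 2: x=3/2 → posterior Inverse-Gamma(10/3, 111/8)
obs 3: x=-5/4 → posterior Inverse-Gamma(23/6, 445/32)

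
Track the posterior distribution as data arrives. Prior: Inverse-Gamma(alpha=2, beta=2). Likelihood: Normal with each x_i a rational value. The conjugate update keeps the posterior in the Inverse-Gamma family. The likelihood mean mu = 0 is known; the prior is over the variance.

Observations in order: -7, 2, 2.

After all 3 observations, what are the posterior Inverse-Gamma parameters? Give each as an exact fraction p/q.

obs 1: x=-7 → posterior Inverse-Gamma(5/2, 53/2)
obs 2: x=2 → posterior Inverse-Gamma(3, 57/2)
obs 3: x=2 → posterior Inverse-Gamma(7/2, 61/2)

alpha=7/2, beta=61/2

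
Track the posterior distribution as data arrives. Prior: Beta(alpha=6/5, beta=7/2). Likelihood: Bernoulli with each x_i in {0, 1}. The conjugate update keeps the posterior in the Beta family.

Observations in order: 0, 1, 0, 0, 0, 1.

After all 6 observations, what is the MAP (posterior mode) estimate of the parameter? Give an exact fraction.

obs 1: x=0 → posterior Beta(6/5, 9/2)
obs 2: x=1 → posterior Beta(11/5, 9/2)
obs 3: x=0 → posterior Beta(11/5, 11/2)
obs 4: x=0 → posterior Beta(11/5, 13/2)
obs 5: x=0 → posterior Beta(11/5, 15/2)
obs 6: x=1 → posterior Beta(16/5, 15/2)

22/87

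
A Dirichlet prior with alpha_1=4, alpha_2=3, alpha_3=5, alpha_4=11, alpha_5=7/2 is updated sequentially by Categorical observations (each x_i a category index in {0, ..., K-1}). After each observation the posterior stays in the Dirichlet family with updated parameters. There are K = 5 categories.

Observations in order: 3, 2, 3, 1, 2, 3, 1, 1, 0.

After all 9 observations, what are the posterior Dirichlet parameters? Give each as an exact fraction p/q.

alpha_1=5, alpha_2=6, alpha_3=7, alpha_4=14, alpha_5=7/2

obs 1: x=3 → posterior Dirichlet(4, 3, 5, 12, 7/2)
obs 2: x=2 → posterior Dirichlet(4, 3, 6, 12, 7/2)
obs 3: x=3 → posterior Dirichlet(4, 3, 6, 13, 7/2)
obs 4: x=1 → posterior Dirichlet(4, 4, 6, 13, 7/2)
obs 5: x=2 → posterior Dirichlet(4, 4, 7, 13, 7/2)
obs 6: x=3 → posterior Dirichlet(4, 4, 7, 14, 7/2)
obs 7: x=1 → posterior Dirichlet(4, 5, 7, 14, 7/2)
obs 8: x=1 → posterior Dirichlet(4, 6, 7, 14, 7/2)
obs 9: x=0 → posterior Dirichlet(5, 6, 7, 14, 7/2)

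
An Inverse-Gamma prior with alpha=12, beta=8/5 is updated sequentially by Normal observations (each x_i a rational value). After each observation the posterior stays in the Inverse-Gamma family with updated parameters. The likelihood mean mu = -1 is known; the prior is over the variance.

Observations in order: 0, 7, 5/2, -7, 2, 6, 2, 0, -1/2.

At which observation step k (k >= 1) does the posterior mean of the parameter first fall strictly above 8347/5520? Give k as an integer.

obs 1: x=0 → posterior Inverse-Gamma(25/2, 21/10)
obs 2: x=7 → posterior Inverse-Gamma(13, 341/10)
obs 3: x=5/2 → posterior Inverse-Gamma(27/2, 1609/40)
obs 4: x=-7 → posterior Inverse-Gamma(14, 2329/40)
obs 5: x=2 → posterior Inverse-Gamma(29/2, 2509/40)
obs 6: x=6 → posterior Inverse-Gamma(15, 3489/40)
obs 7: x=2 → posterior Inverse-Gamma(31/2, 3669/40)
obs 8: x=0 → posterior Inverse-Gamma(16, 3689/40)
obs 9: x=-1/2 → posterior Inverse-Gamma(33/2, 1847/20)

k = 2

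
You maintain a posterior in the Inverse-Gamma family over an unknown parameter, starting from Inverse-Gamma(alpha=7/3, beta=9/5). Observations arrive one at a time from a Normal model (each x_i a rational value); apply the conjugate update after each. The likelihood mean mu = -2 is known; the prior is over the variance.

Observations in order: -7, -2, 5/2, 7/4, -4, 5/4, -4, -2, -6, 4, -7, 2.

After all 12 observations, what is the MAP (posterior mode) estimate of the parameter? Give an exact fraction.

2991/320

obs 1: x=-7 → posterior Inverse-Gamma(17/6, 143/10)
obs 2: x=-2 → posterior Inverse-Gamma(10/3, 143/10)
obs 3: x=5/2 → posterior Inverse-Gamma(23/6, 977/40)
obs 4: x=7/4 → posterior Inverse-Gamma(13/3, 5033/160)
obs 5: x=-4 → posterior Inverse-Gamma(29/6, 5353/160)
obs 6: x=5/4 → posterior Inverse-Gamma(16/3, 3099/80)
obs 7: x=-4 → posterior Inverse-Gamma(35/6, 3259/80)
obs 8: x=-2 → posterior Inverse-Gamma(19/3, 3259/80)
obs 9: x=-6 → posterior Inverse-Gamma(41/6, 3899/80)
obs 10: x=4 → posterior Inverse-Gamma(22/3, 5339/80)
obs 11: x=-7 → posterior Inverse-Gamma(47/6, 6339/80)
obs 12: x=2 → posterior Inverse-Gamma(25/3, 6979/80)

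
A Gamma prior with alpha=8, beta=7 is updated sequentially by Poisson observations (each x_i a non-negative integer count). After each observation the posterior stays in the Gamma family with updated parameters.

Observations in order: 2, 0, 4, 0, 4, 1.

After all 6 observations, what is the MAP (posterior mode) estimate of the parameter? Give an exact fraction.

18/13

obs 1: x=2 → posterior Gamma(10, 8)
obs 2: x=0 → posterior Gamma(10, 9)
obs 3: x=4 → posterior Gamma(14, 10)
obs 4: x=0 → posterior Gamma(14, 11)
obs 5: x=4 → posterior Gamma(18, 12)
obs 6: x=1 → posterior Gamma(19, 13)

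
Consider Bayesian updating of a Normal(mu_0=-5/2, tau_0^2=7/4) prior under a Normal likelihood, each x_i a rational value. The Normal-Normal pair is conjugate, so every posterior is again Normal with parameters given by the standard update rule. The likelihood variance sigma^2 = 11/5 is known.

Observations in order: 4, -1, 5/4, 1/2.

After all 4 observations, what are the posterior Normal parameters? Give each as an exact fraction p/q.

mu_0=225/736, tau_0^2=77/184

obs 1: x=4 → posterior Normal(30/79, 77/79)
obs 2: x=-1 → posterior Normal(-5/114, 77/114)
obs 3: x=5/4 → posterior Normal(155/596, 77/149)
obs 4: x=1/2 → posterior Normal(225/736, 77/184)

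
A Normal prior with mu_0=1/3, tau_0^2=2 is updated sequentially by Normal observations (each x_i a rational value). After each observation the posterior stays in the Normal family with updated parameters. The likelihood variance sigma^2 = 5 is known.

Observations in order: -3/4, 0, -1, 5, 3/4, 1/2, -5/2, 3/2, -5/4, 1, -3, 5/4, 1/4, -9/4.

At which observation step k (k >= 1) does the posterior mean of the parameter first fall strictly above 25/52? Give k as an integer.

obs 1: x=-3/4 → posterior Normal(1/42, 10/7)
obs 2: x=0 → posterior Normal(1/54, 10/9)
obs 3: x=-1 → posterior Normal(-1/6, 10/11)
obs 4: x=5 → posterior Normal(49/78, 10/13)
obs 5: x=3/4 → posterior Normal(29/45, 2/3)
obs 6: x=1/2 → posterior Normal(32/51, 10/17)
obs 7: x=-5/2 → posterior Normal(17/57, 10/19)
obs 8: x=3/2 → posterior Normal(26/63, 10/21)
obs 9: x=-5/4 → posterior Normal(37/138, 10/23)
obs 10: x=1 → posterior Normal(49/150, 2/5)
obs 11: x=-3 → posterior Normal(13/162, 10/27)
obs 12: x=5/4 → posterior Normal(14/87, 10/29)
obs 13: x=1/4 → posterior Normal(1/6, 10/31)
obs 14: x=-9/4 → posterior Normal(2/99, 10/33)

k = 4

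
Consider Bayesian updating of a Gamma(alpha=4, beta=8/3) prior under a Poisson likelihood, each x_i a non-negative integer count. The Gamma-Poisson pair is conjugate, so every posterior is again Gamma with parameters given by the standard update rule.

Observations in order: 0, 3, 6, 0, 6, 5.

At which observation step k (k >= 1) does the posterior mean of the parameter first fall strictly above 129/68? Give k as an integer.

obs 1: x=0 → posterior Gamma(4, 11/3)
obs 2: x=3 → posterior Gamma(7, 14/3)
obs 3: x=6 → posterior Gamma(13, 17/3)
obs 4: x=0 → posterior Gamma(13, 20/3)
obs 5: x=6 → posterior Gamma(19, 23/3)
obs 6: x=5 → posterior Gamma(24, 26/3)

k = 3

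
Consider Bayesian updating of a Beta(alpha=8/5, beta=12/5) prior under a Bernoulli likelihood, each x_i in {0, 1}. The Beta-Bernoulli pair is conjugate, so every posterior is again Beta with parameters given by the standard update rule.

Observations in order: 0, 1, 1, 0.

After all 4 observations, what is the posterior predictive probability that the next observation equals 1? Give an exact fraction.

obs 1: x=0 → posterior Beta(8/5, 17/5)
obs 2: x=1 → posterior Beta(13/5, 17/5)
obs 3: x=1 → posterior Beta(18/5, 17/5)
obs 4: x=0 → posterior Beta(18/5, 22/5)

9/20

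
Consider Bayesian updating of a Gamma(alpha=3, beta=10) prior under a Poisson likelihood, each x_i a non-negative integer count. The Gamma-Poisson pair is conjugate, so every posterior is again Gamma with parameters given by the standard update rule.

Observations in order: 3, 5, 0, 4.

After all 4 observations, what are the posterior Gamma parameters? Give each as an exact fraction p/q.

obs 1: x=3 → posterior Gamma(6, 11)
obs 2: x=5 → posterior Gamma(11, 12)
obs 3: x=0 → posterior Gamma(11, 13)
obs 4: x=4 → posterior Gamma(15, 14)

alpha=15, beta=14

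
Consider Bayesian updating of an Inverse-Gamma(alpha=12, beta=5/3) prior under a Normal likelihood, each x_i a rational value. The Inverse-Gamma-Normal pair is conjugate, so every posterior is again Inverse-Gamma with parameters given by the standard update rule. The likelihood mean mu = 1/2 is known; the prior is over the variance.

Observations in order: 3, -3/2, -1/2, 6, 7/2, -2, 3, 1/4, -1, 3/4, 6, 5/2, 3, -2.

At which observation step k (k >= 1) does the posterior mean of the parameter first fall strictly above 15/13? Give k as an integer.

k = 4

obs 1: x=3 → posterior Inverse-Gamma(25/2, 115/24)
obs 2: x=-3/2 → posterior Inverse-Gamma(13, 163/24)
obs 3: x=-1/2 → posterior Inverse-Gamma(27/2, 175/24)
obs 4: x=6 → posterior Inverse-Gamma(14, 269/12)
obs 5: x=7/2 → posterior Inverse-Gamma(29/2, 323/12)
obs 6: x=-2 → posterior Inverse-Gamma(15, 721/24)
obs 7: x=3 → posterior Inverse-Gamma(31/2, 199/6)
obs 8: x=1/4 → posterior Inverse-Gamma(16, 3187/96)
obs 9: x=-1 → posterior Inverse-Gamma(33/2, 3295/96)
obs 10: x=3/4 → posterior Inverse-Gamma(17, 1649/48)
obs 11: x=6 → posterior Inverse-Gamma(35/2, 2375/48)
obs 12: x=5/2 → posterior Inverse-Gamma(18, 2471/48)
obs 13: x=3 → posterior Inverse-Gamma(37/2, 2621/48)
obs 14: x=-2 → posterior Inverse-Gamma(19, 2771/48)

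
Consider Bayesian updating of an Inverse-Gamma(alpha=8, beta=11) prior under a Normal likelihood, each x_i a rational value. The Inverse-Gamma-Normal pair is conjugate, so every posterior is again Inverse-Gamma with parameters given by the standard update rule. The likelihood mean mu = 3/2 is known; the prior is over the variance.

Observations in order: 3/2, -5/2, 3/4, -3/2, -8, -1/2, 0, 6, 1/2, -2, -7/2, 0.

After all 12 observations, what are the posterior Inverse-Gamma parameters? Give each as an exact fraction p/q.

alpha=14, beta=3277/32

obs 1: x=3/2 → posterior Inverse-Gamma(17/2, 11)
obs 2: x=-5/2 → posterior Inverse-Gamma(9, 19)
obs 3: x=3/4 → posterior Inverse-Gamma(19/2, 617/32)
obs 4: x=-3/2 → posterior Inverse-Gamma(10, 761/32)
obs 5: x=-8 → posterior Inverse-Gamma(21/2, 2205/32)
obs 6: x=-1/2 → posterior Inverse-Gamma(11, 2269/32)
obs 7: x=0 → posterior Inverse-Gamma(23/2, 2305/32)
obs 8: x=6 → posterior Inverse-Gamma(12, 2629/32)
obs 9: x=1/2 → posterior Inverse-Gamma(25/2, 2645/32)
obs 10: x=-2 → posterior Inverse-Gamma(13, 2841/32)
obs 11: x=-7/2 → posterior Inverse-Gamma(27/2, 3241/32)
obs 12: x=0 → posterior Inverse-Gamma(14, 3277/32)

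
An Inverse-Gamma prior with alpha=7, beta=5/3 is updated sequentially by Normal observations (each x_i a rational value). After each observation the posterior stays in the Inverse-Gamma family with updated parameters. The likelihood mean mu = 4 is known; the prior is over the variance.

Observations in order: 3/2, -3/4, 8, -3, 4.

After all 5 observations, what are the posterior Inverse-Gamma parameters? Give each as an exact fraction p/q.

obs 1: x=3/2 → posterior Inverse-Gamma(15/2, 115/24)
obs 2: x=-3/4 → posterior Inverse-Gamma(8, 1543/96)
obs 3: x=8 → posterior Inverse-Gamma(17/2, 2311/96)
obs 4: x=-3 → posterior Inverse-Gamma(9, 4663/96)
obs 5: x=4 → posterior Inverse-Gamma(19/2, 4663/96)

alpha=19/2, beta=4663/96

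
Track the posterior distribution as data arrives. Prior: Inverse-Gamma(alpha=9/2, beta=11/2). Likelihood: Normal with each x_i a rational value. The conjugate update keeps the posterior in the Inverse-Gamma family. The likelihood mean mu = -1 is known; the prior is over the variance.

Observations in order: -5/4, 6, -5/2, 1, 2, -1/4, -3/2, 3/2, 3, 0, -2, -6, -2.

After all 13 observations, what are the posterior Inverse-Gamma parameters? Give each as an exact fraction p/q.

alpha=11, beta=1011/16

obs 1: x=-5/4 → posterior Inverse-Gamma(5, 177/32)
obs 2: x=6 → posterior Inverse-Gamma(11/2, 961/32)
obs 3: x=-5/2 → posterior Inverse-Gamma(6, 997/32)
obs 4: x=1 → posterior Inverse-Gamma(13/2, 1061/32)
obs 5: x=2 → posterior Inverse-Gamma(7, 1205/32)
obs 6: x=-1/4 → posterior Inverse-Gamma(15/2, 607/16)
obs 7: x=-3/2 → posterior Inverse-Gamma(8, 609/16)
obs 8: x=3/2 → posterior Inverse-Gamma(17/2, 659/16)
obs 9: x=3 → posterior Inverse-Gamma(9, 787/16)
obs 10: x=0 → posterior Inverse-Gamma(19/2, 795/16)
obs 11: x=-2 → posterior Inverse-Gamma(10, 803/16)
obs 12: x=-6 → posterior Inverse-Gamma(21/2, 1003/16)
obs 13: x=-2 → posterior Inverse-Gamma(11, 1011/16)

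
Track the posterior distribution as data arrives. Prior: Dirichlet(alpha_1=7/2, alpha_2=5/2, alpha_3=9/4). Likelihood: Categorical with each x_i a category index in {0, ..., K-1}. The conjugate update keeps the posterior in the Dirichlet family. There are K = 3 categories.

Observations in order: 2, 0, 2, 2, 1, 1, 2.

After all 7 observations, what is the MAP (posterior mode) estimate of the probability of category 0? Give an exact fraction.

obs 1: x=2 → posterior Dirichlet(7/2, 5/2, 13/4)
obs 2: x=0 → posterior Dirichlet(9/2, 5/2, 13/4)
obs 3: x=2 → posterior Dirichlet(9/2, 5/2, 17/4)
obs 4: x=2 → posterior Dirichlet(9/2, 5/2, 21/4)
obs 5: x=1 → posterior Dirichlet(9/2, 7/2, 21/4)
obs 6: x=1 → posterior Dirichlet(9/2, 9/2, 21/4)
obs 7: x=2 → posterior Dirichlet(9/2, 9/2, 25/4)

2/7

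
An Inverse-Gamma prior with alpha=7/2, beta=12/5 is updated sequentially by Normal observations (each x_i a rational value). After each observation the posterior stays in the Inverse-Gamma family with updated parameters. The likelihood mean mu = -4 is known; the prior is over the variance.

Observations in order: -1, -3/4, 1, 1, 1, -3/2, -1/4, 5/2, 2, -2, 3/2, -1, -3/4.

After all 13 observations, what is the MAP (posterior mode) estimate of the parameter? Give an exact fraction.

obs 1: x=-1 → posterior Inverse-Gamma(4, 69/10)
obs 2: x=-3/4 → posterior Inverse-Gamma(9/2, 1949/160)
obs 3: x=1 → posterior Inverse-Gamma(5, 3949/160)
obs 4: x=1 → posterior Inverse-Gamma(11/2, 5949/160)
obs 5: x=1 → posterior Inverse-Gamma(6, 7949/160)
obs 6: x=-3/2 → posterior Inverse-Gamma(13/2, 8449/160)
obs 7: x=-1/4 → posterior Inverse-Gamma(7, 4787/80)
obs 8: x=5/2 → posterior Inverse-Gamma(15/2, 6477/80)
obs 9: x=2 → posterior Inverse-Gamma(8, 7917/80)
obs 10: x=-2 → posterior Inverse-Gamma(17/2, 8077/80)
obs 11: x=3/2 → posterior Inverse-Gamma(9, 9287/80)
obs 12: x=-1 → posterior Inverse-Gamma(19/2, 9647/80)
obs 13: x=-3/4 → posterior Inverse-Gamma(10, 20139/160)

20139/1760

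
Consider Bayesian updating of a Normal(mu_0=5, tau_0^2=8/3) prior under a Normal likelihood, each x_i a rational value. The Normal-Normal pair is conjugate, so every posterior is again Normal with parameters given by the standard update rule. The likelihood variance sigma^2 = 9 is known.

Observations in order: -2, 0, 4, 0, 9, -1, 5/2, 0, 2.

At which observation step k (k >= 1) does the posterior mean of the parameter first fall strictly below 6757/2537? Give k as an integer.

k = 4

obs 1: x=-2 → posterior Normal(17/5, 72/35)
obs 2: x=0 → posterior Normal(119/43, 72/43)
obs 3: x=4 → posterior Normal(151/51, 24/17)
obs 4: x=0 → posterior Normal(151/59, 72/59)
obs 5: x=9 → posterior Normal(223/67, 72/67)
obs 6: x=-1 → posterior Normal(43/15, 24/25)
obs 7: x=5/2 → posterior Normal(235/83, 72/83)
obs 8: x=0 → posterior Normal(235/91, 72/91)
obs 9: x=2 → posterior Normal(251/99, 8/11)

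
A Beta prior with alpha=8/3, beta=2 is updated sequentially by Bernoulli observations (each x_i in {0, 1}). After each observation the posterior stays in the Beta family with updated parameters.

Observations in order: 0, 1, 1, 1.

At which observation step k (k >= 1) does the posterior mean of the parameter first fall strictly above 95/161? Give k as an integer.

k = 3

obs 1: x=0 → posterior Beta(8/3, 3)
obs 2: x=1 → posterior Beta(11/3, 3)
obs 3: x=1 → posterior Beta(14/3, 3)
obs 4: x=1 → posterior Beta(17/3, 3)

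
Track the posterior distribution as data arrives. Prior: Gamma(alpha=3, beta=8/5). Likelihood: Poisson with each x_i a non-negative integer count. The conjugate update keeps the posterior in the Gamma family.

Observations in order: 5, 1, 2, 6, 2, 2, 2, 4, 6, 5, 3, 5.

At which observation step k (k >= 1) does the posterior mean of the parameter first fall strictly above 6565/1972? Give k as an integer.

obs 1: x=5 → posterior Gamma(8, 13/5)
obs 2: x=1 → posterior Gamma(9, 18/5)
obs 3: x=2 → posterior Gamma(11, 23/5)
obs 4: x=6 → posterior Gamma(17, 28/5)
obs 5: x=2 → posterior Gamma(19, 33/5)
obs 6: x=2 → posterior Gamma(21, 38/5)
obs 7: x=2 → posterior Gamma(23, 43/5)
obs 8: x=4 → posterior Gamma(27, 48/5)
obs 9: x=6 → posterior Gamma(33, 53/5)
obs 10: x=5 → posterior Gamma(38, 58/5)
obs 11: x=3 → posterior Gamma(41, 63/5)
obs 12: x=5 → posterior Gamma(46, 68/5)

k = 12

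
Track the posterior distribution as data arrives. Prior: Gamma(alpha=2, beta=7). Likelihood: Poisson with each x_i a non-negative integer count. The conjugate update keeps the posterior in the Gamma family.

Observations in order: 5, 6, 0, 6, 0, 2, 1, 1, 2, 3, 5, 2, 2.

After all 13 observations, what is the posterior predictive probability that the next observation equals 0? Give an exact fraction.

obs 1: x=5 → posterior Gamma(7, 8)
obs 2: x=6 → posterior Gamma(13, 9)
obs 3: x=0 → posterior Gamma(13, 10)
obs 4: x=6 → posterior Gamma(19, 11)
obs 5: x=0 → posterior Gamma(19, 12)
obs 6: x=2 → posterior Gamma(21, 13)
obs 7: x=1 → posterior Gamma(22, 14)
obs 8: x=1 → posterior Gamma(23, 15)
obs 9: x=2 → posterior Gamma(25, 16)
obs 10: x=3 → posterior Gamma(28, 17)
obs 11: x=5 → posterior Gamma(33, 18)
obs 12: x=2 → posterior Gamma(35, 19)
obs 13: x=2 → posterior Gamma(37, 20)

1374389534720000000000000000000000000000000000000/8358222058517261267863236597617557285387836027141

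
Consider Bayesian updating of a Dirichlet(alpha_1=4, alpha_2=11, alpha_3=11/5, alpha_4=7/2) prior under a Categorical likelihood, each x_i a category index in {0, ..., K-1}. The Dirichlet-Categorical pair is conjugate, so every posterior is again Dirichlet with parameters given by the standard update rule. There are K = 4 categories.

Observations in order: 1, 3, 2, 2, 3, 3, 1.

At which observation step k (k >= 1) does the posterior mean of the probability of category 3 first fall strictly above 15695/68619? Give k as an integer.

k = 6

obs 1: x=1 → posterior Dirichlet(4, 12, 11/5, 7/2)
obs 2: x=3 → posterior Dirichlet(4, 12, 11/5, 9/2)
obs 3: x=2 → posterior Dirichlet(4, 12, 16/5, 9/2)
obs 4: x=2 → posterior Dirichlet(4, 12, 21/5, 9/2)
obs 5: x=3 → posterior Dirichlet(4, 12, 21/5, 11/2)
obs 6: x=3 → posterior Dirichlet(4, 12, 21/5, 13/2)
obs 7: x=1 → posterior Dirichlet(4, 13, 21/5, 13/2)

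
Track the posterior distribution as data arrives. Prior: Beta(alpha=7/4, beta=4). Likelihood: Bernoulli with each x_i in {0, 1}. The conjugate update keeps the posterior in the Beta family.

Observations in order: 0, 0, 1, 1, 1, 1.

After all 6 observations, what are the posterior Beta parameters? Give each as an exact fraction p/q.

obs 1: x=0 → posterior Beta(7/4, 5)
obs 2: x=0 → posterior Beta(7/4, 6)
obs 3: x=1 → posterior Beta(11/4, 6)
obs 4: x=1 → posterior Beta(15/4, 6)
obs 5: x=1 → posterior Beta(19/4, 6)
obs 6: x=1 → posterior Beta(23/4, 6)

alpha=23/4, beta=6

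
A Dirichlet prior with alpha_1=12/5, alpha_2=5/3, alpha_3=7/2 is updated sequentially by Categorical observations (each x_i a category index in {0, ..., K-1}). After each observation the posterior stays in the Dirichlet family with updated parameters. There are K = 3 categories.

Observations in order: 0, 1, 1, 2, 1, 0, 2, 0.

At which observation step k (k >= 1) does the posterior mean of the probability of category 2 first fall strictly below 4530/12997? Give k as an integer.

k = 3

obs 1: x=0 → posterior Dirichlet(17/5, 5/3, 7/2)
obs 2: x=1 → posterior Dirichlet(17/5, 8/3, 7/2)
obs 3: x=1 → posterior Dirichlet(17/5, 11/3, 7/2)
obs 4: x=2 → posterior Dirichlet(17/5, 11/3, 9/2)
obs 5: x=1 → posterior Dirichlet(17/5, 14/3, 9/2)
obs 6: x=0 → posterior Dirichlet(22/5, 14/3, 9/2)
obs 7: x=2 → posterior Dirichlet(22/5, 14/3, 11/2)
obs 8: x=0 → posterior Dirichlet(27/5, 14/3, 11/2)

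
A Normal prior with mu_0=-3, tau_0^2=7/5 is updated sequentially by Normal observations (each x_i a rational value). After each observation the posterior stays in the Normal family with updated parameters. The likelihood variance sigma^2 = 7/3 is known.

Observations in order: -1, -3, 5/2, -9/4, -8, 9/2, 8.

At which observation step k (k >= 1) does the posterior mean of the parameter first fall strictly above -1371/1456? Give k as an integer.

k = 7

obs 1: x=-1 → posterior Normal(-9/4, 7/8)
obs 2: x=-3 → posterior Normal(-27/11, 7/11)
obs 3: x=5/2 → posterior Normal(-39/28, 1/2)
obs 4: x=-9/4 → posterior Normal(-105/68, 7/17)
obs 5: x=-8 → posterior Normal(-201/80, 7/20)
obs 6: x=9/2 → posterior Normal(-147/92, 7/23)
obs 7: x=8 → posterior Normal(-51/104, 7/26)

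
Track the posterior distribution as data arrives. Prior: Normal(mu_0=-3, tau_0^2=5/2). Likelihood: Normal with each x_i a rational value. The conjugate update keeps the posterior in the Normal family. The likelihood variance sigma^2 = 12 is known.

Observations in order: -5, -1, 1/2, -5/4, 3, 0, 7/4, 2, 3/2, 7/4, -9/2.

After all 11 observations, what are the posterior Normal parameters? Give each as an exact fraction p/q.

mu_0=-313/316, tau_0^2=60/79

obs 1: x=-5 → posterior Normal(-97/29, 60/29)
obs 2: x=-1 → posterior Normal(-3, 30/17)
obs 3: x=1/2 → posterior Normal(-199/78, 20/13)
obs 4: x=-5/4 → posterior Normal(-423/176, 15/11)
obs 5: x=3 → posterior Normal(-363/196, 60/49)
obs 6: x=0 → posterior Normal(-121/72, 10/9)
obs 7: x=7/4 → posterior Normal(-82/59, 60/59)
obs 8: x=2 → posterior Normal(-9/8, 15/16)
obs 9: x=3/2 → posterior Normal(-43/46, 20/23)
obs 10: x=7/4 → posterior Normal(-223/296, 30/37)
obs 11: x=-9/2 → posterior Normal(-313/316, 60/79)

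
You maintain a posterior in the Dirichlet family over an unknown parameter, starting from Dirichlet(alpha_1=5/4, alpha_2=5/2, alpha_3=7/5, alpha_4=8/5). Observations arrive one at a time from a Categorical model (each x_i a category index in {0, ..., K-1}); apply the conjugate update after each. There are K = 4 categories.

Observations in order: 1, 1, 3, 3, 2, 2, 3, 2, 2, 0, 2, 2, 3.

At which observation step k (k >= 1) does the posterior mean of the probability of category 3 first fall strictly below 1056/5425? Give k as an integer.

k = 2

obs 1: x=1 → posterior Dirichlet(5/4, 7/2, 7/5, 8/5)
obs 2: x=1 → posterior Dirichlet(5/4, 9/2, 7/5, 8/5)
obs 3: x=3 → posterior Dirichlet(5/4, 9/2, 7/5, 13/5)
obs 4: x=3 → posterior Dirichlet(5/4, 9/2, 7/5, 18/5)
obs 5: x=2 → posterior Dirichlet(5/4, 9/2, 12/5, 18/5)
obs 6: x=2 → posterior Dirichlet(5/4, 9/2, 17/5, 18/5)
obs 7: x=3 → posterior Dirichlet(5/4, 9/2, 17/5, 23/5)
obs 8: x=2 → posterior Dirichlet(5/4, 9/2, 22/5, 23/5)
obs 9: x=2 → posterior Dirichlet(5/4, 9/2, 27/5, 23/5)
obs 10: x=0 → posterior Dirichlet(9/4, 9/2, 27/5, 23/5)
obs 11: x=2 → posterior Dirichlet(9/4, 9/2, 32/5, 23/5)
obs 12: x=2 → posterior Dirichlet(9/4, 9/2, 37/5, 23/5)
obs 13: x=3 → posterior Dirichlet(9/4, 9/2, 37/5, 28/5)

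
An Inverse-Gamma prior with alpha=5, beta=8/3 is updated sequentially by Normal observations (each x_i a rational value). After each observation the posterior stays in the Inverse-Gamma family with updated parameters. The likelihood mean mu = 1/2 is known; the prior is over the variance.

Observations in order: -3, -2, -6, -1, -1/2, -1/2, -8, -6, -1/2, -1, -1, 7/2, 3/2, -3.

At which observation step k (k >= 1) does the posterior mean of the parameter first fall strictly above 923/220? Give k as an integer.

k = 3

obs 1: x=-3 → posterior Inverse-Gamma(11/2, 211/24)
obs 2: x=-2 → posterior Inverse-Gamma(6, 143/12)
obs 3: x=-6 → posterior Inverse-Gamma(13/2, 793/24)
obs 4: x=-1 → posterior Inverse-Gamma(7, 205/6)
obs 5: x=-1/2 → posterior Inverse-Gamma(15/2, 104/3)
obs 6: x=-1/2 → posterior Inverse-Gamma(8, 211/6)
obs 7: x=-8 → posterior Inverse-Gamma(17/2, 1711/24)
obs 8: x=-6 → posterior Inverse-Gamma(9, 1109/12)
obs 9: x=-1/2 → posterior Inverse-Gamma(19/2, 1115/12)
obs 10: x=-1 → posterior Inverse-Gamma(10, 2257/24)
obs 11: x=-1 → posterior Inverse-Gamma(21/2, 571/6)
obs 12: x=7/2 → posterior Inverse-Gamma(11, 299/3)
obs 13: x=3/2 → posterior Inverse-Gamma(23/2, 601/6)
obs 14: x=-3 → posterior Inverse-Gamma(12, 2551/24)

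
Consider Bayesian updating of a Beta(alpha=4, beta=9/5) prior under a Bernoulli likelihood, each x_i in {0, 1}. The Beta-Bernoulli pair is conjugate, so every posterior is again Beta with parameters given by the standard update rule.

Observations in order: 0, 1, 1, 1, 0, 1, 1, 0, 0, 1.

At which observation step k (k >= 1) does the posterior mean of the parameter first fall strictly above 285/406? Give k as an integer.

k = 4

obs 1: x=0 → posterior Beta(4, 14/5)
obs 2: x=1 → posterior Beta(5, 14/5)
obs 3: x=1 → posterior Beta(6, 14/5)
obs 4: x=1 → posterior Beta(7, 14/5)
obs 5: x=0 → posterior Beta(7, 19/5)
obs 6: x=1 → posterior Beta(8, 19/5)
obs 7: x=1 → posterior Beta(9, 19/5)
obs 8: x=0 → posterior Beta(9, 24/5)
obs 9: x=0 → posterior Beta(9, 29/5)
obs 10: x=1 → posterior Beta(10, 29/5)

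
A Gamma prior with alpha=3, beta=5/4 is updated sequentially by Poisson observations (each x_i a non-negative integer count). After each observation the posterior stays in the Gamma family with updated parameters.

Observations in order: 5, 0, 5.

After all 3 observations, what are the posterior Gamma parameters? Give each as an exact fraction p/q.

alpha=13, beta=17/4

obs 1: x=5 → posterior Gamma(8, 9/4)
obs 2: x=0 → posterior Gamma(8, 13/4)
obs 3: x=5 → posterior Gamma(13, 17/4)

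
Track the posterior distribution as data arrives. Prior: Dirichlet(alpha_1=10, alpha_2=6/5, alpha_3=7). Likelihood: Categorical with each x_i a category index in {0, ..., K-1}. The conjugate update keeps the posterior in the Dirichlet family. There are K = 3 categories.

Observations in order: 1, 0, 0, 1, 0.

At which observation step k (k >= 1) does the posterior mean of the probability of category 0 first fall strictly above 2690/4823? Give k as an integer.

k = 3

obs 1: x=1 → posterior Dirichlet(10, 11/5, 7)
obs 2: x=0 → posterior Dirichlet(11, 11/5, 7)
obs 3: x=0 → posterior Dirichlet(12, 11/5, 7)
obs 4: x=1 → posterior Dirichlet(12, 16/5, 7)
obs 5: x=0 → posterior Dirichlet(13, 16/5, 7)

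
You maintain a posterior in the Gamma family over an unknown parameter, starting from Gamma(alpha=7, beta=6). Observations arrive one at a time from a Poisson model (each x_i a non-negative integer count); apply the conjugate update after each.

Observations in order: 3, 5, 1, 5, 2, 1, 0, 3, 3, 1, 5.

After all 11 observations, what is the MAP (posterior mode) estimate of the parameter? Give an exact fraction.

obs 1: x=3 → posterior Gamma(10, 7)
obs 2: x=5 → posterior Gamma(15, 8)
obs 3: x=1 → posterior Gamma(16, 9)
obs 4: x=5 → posterior Gamma(21, 10)
obs 5: x=2 → posterior Gamma(23, 11)
obs 6: x=1 → posterior Gamma(24, 12)
obs 7: x=0 → posterior Gamma(24, 13)
obs 8: x=3 → posterior Gamma(27, 14)
obs 9: x=3 → posterior Gamma(30, 15)
obs 10: x=1 → posterior Gamma(31, 16)
obs 11: x=5 → posterior Gamma(36, 17)

35/17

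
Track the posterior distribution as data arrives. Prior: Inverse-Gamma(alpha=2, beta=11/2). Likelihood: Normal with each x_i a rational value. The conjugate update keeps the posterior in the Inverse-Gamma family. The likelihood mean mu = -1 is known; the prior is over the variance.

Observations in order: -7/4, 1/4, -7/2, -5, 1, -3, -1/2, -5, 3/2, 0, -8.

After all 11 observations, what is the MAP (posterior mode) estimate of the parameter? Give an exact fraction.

927/136

obs 1: x=-7/4 → posterior Inverse-Gamma(5/2, 185/32)
obs 2: x=1/4 → posterior Inverse-Gamma(3, 105/16)
obs 3: x=-7/2 → posterior Inverse-Gamma(7/2, 155/16)
obs 4: x=-5 → posterior Inverse-Gamma(4, 283/16)
obs 5: x=1 → posterior Inverse-Gamma(9/2, 315/16)
obs 6: x=-3 → posterior Inverse-Gamma(5, 347/16)
obs 7: x=-1/2 → posterior Inverse-Gamma(11/2, 349/16)
obs 8: x=-5 → posterior Inverse-Gamma(6, 477/16)
obs 9: x=3/2 → posterior Inverse-Gamma(13/2, 527/16)
obs 10: x=0 → posterior Inverse-Gamma(7, 535/16)
obs 11: x=-8 → posterior Inverse-Gamma(15/2, 927/16)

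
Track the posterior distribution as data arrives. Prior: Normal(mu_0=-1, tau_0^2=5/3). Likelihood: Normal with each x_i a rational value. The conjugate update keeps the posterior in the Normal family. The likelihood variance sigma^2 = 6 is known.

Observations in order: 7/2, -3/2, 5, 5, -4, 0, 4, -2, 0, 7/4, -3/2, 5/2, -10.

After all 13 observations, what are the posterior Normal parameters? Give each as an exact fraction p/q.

mu_0=-17/332, tau_0^2=30/83

obs 1: x=7/2 → posterior Normal(-1/46, 30/23)
obs 2: x=-3/2 → posterior Normal(-2/7, 15/14)
obs 3: x=5 → posterior Normal(17/33, 10/11)
obs 4: x=5 → posterior Normal(21/19, 15/19)
obs 5: x=-4 → posterior Normal(22/43, 30/43)
obs 6: x=0 → posterior Normal(11/24, 5/8)
obs 7: x=4 → posterior Normal(42/53, 30/53)
obs 8: x=-2 → posterior Normal(16/29, 15/29)
obs 9: x=0 → posterior Normal(32/63, 10/21)
obs 10: x=7/4 → posterior Normal(163/272, 15/34)
obs 11: x=-3/2 → posterior Normal(133/292, 30/73)
obs 12: x=5/2 → posterior Normal(61/104, 5/13)
obs 13: x=-10 → posterior Normal(-17/332, 30/83)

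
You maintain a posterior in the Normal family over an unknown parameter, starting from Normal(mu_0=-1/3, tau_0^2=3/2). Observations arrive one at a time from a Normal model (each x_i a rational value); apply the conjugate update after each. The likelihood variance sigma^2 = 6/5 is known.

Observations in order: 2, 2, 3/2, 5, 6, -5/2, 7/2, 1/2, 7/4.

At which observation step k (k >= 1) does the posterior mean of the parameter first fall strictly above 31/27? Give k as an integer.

k = 2

obs 1: x=2 → posterior Normal(26/27, 2/3)
obs 2: x=2 → posterior Normal(4/3, 3/7)
obs 3: x=3/2 → posterior Normal(157/114, 6/19)
obs 4: x=5 → posterior Normal(307/144, 1/4)
obs 5: x=6 → posterior Normal(487/174, 6/29)
obs 6: x=-5/2 → posterior Normal(103/51, 3/17)
obs 7: x=7/2 → posterior Normal(517/234, 2/13)
obs 8: x=1/2 → posterior Normal(133/66, 3/22)
obs 9: x=7/4 → posterior Normal(167/84, 6/49)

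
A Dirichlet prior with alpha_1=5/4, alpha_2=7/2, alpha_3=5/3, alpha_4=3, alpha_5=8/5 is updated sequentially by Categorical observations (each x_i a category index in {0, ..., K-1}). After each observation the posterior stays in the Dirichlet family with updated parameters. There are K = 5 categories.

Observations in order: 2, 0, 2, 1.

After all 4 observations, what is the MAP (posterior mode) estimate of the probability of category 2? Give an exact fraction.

160/601

obs 1: x=2 → posterior Dirichlet(5/4, 7/2, 8/3, 3, 8/5)
obs 2: x=0 → posterior Dirichlet(9/4, 7/2, 8/3, 3, 8/5)
obs 3: x=2 → posterior Dirichlet(9/4, 7/2, 11/3, 3, 8/5)
obs 4: x=1 → posterior Dirichlet(9/4, 9/2, 11/3, 3, 8/5)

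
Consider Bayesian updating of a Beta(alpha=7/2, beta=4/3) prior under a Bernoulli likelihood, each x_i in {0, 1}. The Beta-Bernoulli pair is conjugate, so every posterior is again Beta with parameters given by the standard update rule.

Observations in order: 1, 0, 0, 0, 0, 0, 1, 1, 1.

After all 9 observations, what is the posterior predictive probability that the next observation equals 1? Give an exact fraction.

45/83

obs 1: x=1 → posterior Beta(9/2, 4/3)
obs 2: x=0 → posterior Beta(9/2, 7/3)
obs 3: x=0 → posterior Beta(9/2, 10/3)
obs 4: x=0 → posterior Beta(9/2, 13/3)
obs 5: x=0 → posterior Beta(9/2, 16/3)
obs 6: x=0 → posterior Beta(9/2, 19/3)
obs 7: x=1 → posterior Beta(11/2, 19/3)
obs 8: x=1 → posterior Beta(13/2, 19/3)
obs 9: x=1 → posterior Beta(15/2, 19/3)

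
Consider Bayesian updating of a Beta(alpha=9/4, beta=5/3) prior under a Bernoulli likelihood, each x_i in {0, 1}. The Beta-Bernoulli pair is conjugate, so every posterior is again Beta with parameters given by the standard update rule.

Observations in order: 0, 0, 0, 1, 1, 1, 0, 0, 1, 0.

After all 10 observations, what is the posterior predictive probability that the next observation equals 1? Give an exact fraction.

75/167

obs 1: x=0 → posterior Beta(9/4, 8/3)
obs 2: x=0 → posterior Beta(9/4, 11/3)
obs 3: x=0 → posterior Beta(9/4, 14/3)
obs 4: x=1 → posterior Beta(13/4, 14/3)
obs 5: x=1 → posterior Beta(17/4, 14/3)
obs 6: x=1 → posterior Beta(21/4, 14/3)
obs 7: x=0 → posterior Beta(21/4, 17/3)
obs 8: x=0 → posterior Beta(21/4, 20/3)
obs 9: x=1 → posterior Beta(25/4, 20/3)
obs 10: x=0 → posterior Beta(25/4, 23/3)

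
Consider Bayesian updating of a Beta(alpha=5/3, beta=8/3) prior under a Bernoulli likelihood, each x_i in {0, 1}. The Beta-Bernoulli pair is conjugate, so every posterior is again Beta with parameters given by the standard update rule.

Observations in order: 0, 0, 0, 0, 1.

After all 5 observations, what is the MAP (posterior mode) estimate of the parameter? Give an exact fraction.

5/22

obs 1: x=0 → posterior Beta(5/3, 11/3)
obs 2: x=0 → posterior Beta(5/3, 14/3)
obs 3: x=0 → posterior Beta(5/3, 17/3)
obs 4: x=0 → posterior Beta(5/3, 20/3)
obs 5: x=1 → posterior Beta(8/3, 20/3)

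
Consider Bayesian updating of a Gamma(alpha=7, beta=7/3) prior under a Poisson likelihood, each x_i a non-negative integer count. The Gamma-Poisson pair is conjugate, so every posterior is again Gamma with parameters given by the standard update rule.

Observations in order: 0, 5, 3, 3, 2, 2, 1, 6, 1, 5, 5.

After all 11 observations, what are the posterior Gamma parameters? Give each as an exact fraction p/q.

alpha=40, beta=40/3

obs 1: x=0 → posterior Gamma(7, 10/3)
obs 2: x=5 → posterior Gamma(12, 13/3)
obs 3: x=3 → posterior Gamma(15, 16/3)
obs 4: x=3 → posterior Gamma(18, 19/3)
obs 5: x=2 → posterior Gamma(20, 22/3)
obs 6: x=2 → posterior Gamma(22, 25/3)
obs 7: x=1 → posterior Gamma(23, 28/3)
obs 8: x=6 → posterior Gamma(29, 31/3)
obs 9: x=1 → posterior Gamma(30, 34/3)
obs 10: x=5 → posterior Gamma(35, 37/3)
obs 11: x=5 → posterior Gamma(40, 40/3)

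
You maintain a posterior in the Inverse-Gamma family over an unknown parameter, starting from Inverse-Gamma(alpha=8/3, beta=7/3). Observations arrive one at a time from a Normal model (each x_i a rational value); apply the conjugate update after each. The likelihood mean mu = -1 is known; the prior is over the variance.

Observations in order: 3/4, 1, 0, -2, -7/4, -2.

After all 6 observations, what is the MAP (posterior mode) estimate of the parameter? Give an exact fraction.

obs 1: x=3/4 → posterior Inverse-Gamma(19/6, 371/96)
obs 2: x=1 → posterior Inverse-Gamma(11/3, 563/96)
obs 3: x=0 → posterior Inverse-Gamma(25/6, 611/96)
obs 4: x=-2 → posterior Inverse-Gamma(14/3, 659/96)
obs 5: x=-7/4 → posterior Inverse-Gamma(31/6, 343/48)
obs 6: x=-2 → posterior Inverse-Gamma(17/3, 367/48)

367/320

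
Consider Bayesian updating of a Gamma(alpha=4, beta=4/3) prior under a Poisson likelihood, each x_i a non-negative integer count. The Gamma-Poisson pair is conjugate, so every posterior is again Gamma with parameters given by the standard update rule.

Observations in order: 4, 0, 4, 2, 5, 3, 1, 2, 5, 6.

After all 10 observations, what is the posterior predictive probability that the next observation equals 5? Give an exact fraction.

obs 1: x=4 → posterior Gamma(8, 7/3)
obs 2: x=0 → posterior Gamma(8, 10/3)
obs 3: x=4 → posterior Gamma(12, 13/3)
obs 4: x=2 → posterior Gamma(14, 16/3)
obs 5: x=5 → posterior Gamma(19, 19/3)
obs 6: x=3 → posterior Gamma(22, 22/3)
obs 7: x=1 → posterior Gamma(23, 25/3)
obs 8: x=2 → posterior Gamma(25, 28/3)
obs 9: x=5 → posterior Gamma(30, 31/3)
obs 10: x=6 → posterior Gamma(36, 34/3)

58732263262255243325325957378781637145101593632398860345147392/534649250915012063273309653845946926220190993810950712361813601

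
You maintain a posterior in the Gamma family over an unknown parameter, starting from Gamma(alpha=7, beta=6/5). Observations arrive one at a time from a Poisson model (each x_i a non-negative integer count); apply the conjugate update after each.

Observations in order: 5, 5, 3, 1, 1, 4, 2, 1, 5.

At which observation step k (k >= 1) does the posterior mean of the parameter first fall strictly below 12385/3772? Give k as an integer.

obs 1: x=5 → posterior Gamma(12, 11/5)
obs 2: x=5 → posterior Gamma(17, 16/5)
obs 3: x=3 → posterior Gamma(20, 21/5)
obs 4: x=1 → posterior Gamma(21, 26/5)
obs 5: x=1 → posterior Gamma(22, 31/5)
obs 6: x=4 → posterior Gamma(26, 36/5)
obs 7: x=2 → posterior Gamma(28, 41/5)
obs 8: x=1 → posterior Gamma(29, 46/5)
obs 9: x=5 → posterior Gamma(34, 51/5)

k = 8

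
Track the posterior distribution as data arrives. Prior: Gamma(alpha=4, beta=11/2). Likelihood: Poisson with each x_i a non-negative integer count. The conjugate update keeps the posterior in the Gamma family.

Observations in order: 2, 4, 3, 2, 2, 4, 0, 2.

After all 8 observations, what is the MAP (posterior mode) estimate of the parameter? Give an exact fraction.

44/27

obs 1: x=2 → posterior Gamma(6, 13/2)
obs 2: x=4 → posterior Gamma(10, 15/2)
obs 3: x=3 → posterior Gamma(13, 17/2)
obs 4: x=2 → posterior Gamma(15, 19/2)
obs 5: x=2 → posterior Gamma(17, 21/2)
obs 6: x=4 → posterior Gamma(21, 23/2)
obs 7: x=0 → posterior Gamma(21, 25/2)
obs 8: x=2 → posterior Gamma(23, 27/2)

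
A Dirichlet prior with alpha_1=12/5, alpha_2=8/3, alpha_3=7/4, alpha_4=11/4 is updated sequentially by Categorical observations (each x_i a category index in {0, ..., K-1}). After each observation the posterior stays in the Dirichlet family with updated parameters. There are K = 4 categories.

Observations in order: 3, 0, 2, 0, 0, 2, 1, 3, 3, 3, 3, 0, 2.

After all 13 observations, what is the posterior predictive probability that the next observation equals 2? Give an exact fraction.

obs 1: x=3 → posterior Dirichlet(12/5, 8/3, 7/4, 15/4)
obs 2: x=0 → posterior Dirichlet(17/5, 8/3, 7/4, 15/4)
obs 3: x=2 → posterior Dirichlet(17/5, 8/3, 11/4, 15/4)
obs 4: x=0 → posterior Dirichlet(22/5, 8/3, 11/4, 15/4)
obs 5: x=0 → posterior Dirichlet(27/5, 8/3, 11/4, 15/4)
obs 6: x=2 → posterior Dirichlet(27/5, 8/3, 15/4, 15/4)
obs 7: x=1 → posterior Dirichlet(27/5, 11/3, 15/4, 15/4)
obs 8: x=3 → posterior Dirichlet(27/5, 11/3, 15/4, 19/4)
obs 9: x=3 → posterior Dirichlet(27/5, 11/3, 15/4, 23/4)
obs 10: x=3 → posterior Dirichlet(27/5, 11/3, 15/4, 27/4)
obs 11: x=3 → posterior Dirichlet(27/5, 11/3, 15/4, 31/4)
obs 12: x=0 → posterior Dirichlet(32/5, 11/3, 15/4, 31/4)
obs 13: x=2 → posterior Dirichlet(32/5, 11/3, 19/4, 31/4)

285/1354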